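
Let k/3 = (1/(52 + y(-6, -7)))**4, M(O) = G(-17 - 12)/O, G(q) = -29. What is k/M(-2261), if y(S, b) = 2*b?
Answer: 357/3182576 ≈ 0.00011217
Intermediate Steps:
M(O) = -29/O
k = 3/2085136 (k = 3*(1/(52 + 2*(-7)))**4 = 3*(1/(52 - 14))**4 = 3*(1/38)**4 = 3*(1/2085136) = 3/2085136 ≈ 1.4388e-6)
k/M(-2261) = 3/(2085136*((-29/(-2261)))) = 3/(2085136*((-29*(-1/2261)))) = 3/(2085136*(29/2261)) = (3/2085136)*(2261/29) = 357/3182576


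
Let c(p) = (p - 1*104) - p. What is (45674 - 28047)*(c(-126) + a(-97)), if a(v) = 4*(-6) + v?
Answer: -3966075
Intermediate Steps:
a(v) = -24 + v
c(p) = -104 (c(p) = (p - 104) - p = (-104 + p) - p = -104)
(45674 - 28047)*(c(-126) + a(-97)) = (45674 - 28047)*(-104 + (-24 - 97)) = 17627*(-104 - 121) = 17627*(-225) = -3966075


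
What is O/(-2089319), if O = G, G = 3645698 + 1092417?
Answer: -4738115/2089319 ≈ -2.2678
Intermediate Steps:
G = 4738115
O = 4738115
O/(-2089319) = 4738115/(-2089319) = 4738115*(-1/2089319) = -4738115/2089319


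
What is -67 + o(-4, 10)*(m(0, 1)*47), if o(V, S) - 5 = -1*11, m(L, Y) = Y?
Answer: -349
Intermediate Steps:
o(V, S) = -6 (o(V, S) = 5 - 1*11 = 5 - 11 = -6)
-67 + o(-4, 10)*(m(0, 1)*47) = -67 - 6*47 = -67 - 282 = -349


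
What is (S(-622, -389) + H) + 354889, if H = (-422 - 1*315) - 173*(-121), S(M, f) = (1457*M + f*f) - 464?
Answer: -380312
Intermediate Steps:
S(M, f) = -464 + f**2 + 1457*M (S(M, f) = (1457*M + f**2) - 464 = (f**2 + 1457*M) - 464 = -464 + f**2 + 1457*M)
H = 20196 (H = (-422 - 315) + 20933 = -737 + 20933 = 20196)
(S(-622, -389) + H) + 354889 = ((-464 + (-389)**2 + 1457*(-622)) + 20196) + 354889 = ((-464 + 151321 - 906254) + 20196) + 354889 = (-755397 + 20196) + 354889 = -735201 + 354889 = -380312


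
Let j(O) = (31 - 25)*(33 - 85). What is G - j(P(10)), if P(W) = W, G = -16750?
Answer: -16438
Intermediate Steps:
j(O) = -312 (j(O) = 6*(-52) = -312)
G - j(P(10)) = -16750 - 1*(-312) = -16750 + 312 = -16438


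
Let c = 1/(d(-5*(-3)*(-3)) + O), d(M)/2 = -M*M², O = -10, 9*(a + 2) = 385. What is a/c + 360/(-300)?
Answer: 334410346/45 ≈ 7.4313e+6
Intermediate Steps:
a = 367/9 (a = -2 + (⅑)*385 = -2 + 385/9 = 367/9 ≈ 40.778)
d(M) = -2*M³ (d(M) = 2*(-M*M²) = 2*(-M³) = -2*M³)
c = 1/182240 (c = 1/(-2*(-5*(-3)*(-3))³ - 10) = 1/(-2*(15*(-3))³ - 10) = 1/(-2*(-45)³ - 10) = 1/(-2*(-91125) - 10) = 1/(182250 - 10) = 1/182240 ≈ 5.4873e-6)
a/c + 360/(-300) = 367/(9*(1/182240)) + 360/(-300) = (367/9)*182240 + 360*(-1/300) = 66882080/9 - 6/5 = 334410346/45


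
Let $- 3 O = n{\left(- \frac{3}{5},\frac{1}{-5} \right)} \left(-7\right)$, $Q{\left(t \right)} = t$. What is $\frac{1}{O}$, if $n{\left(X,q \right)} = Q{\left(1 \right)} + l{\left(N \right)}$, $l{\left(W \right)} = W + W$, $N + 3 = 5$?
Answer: $\frac{3}{35} \approx 0.085714$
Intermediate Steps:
$N = 2$ ($N = -3 + 5 = 2$)
$l{\left(W \right)} = 2 W$
$n{\left(X,q \right)} = 5$ ($n{\left(X,q \right)} = 1 + 2 \cdot 2 = 1 + 4 = 5$)
$O = \frac{35}{3}$ ($O = - \frac{5 \left(-7\right)}{3} = \left(- \frac{1}{3}\right) \left(-35\right) = \frac{35}{3} \approx 11.667$)
$\frac{1}{O} = \frac{1}{\frac{35}{3}} = \frac{3}{35}$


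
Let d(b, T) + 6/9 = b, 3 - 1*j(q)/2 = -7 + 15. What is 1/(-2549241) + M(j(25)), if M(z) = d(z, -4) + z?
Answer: -52684315/2549241 ≈ -20.667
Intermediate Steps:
j(q) = -10 (j(q) = 6 - 2*(-7 + 15) = 6 - 2*8 = 6 - 16 = -10)
d(b, T) = -⅔ + b
M(z) = -⅔ + 2*z (M(z) = (-⅔ + z) + z = -⅔ + 2*z)
1/(-2549241) + M(j(25)) = 1/(-2549241) + (-⅔ + 2*(-10)) = -1/2549241 + (-⅔ - 20) = -1/2549241 - 62/3 = -52684315/2549241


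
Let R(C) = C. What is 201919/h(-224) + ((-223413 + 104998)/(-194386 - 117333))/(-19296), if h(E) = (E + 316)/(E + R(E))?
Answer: -5914226299892879/6014929824 ≈ -9.8326e+5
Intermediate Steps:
h(E) = (316 + E)/(2*E) (h(E) = (E + 316)/(E + E) = (316 + E)/((2*E)) = (316 + E)*(1/(2*E)) = (316 + E)/(2*E))
201919/h(-224) + ((-223413 + 104998)/(-194386 - 117333))/(-19296) = 201919/(((1/2)*(316 - 224)/(-224))) + ((-223413 + 104998)/(-194386 - 117333))/(-19296) = 201919/(((1/2)*(-1/224)*92)) - 118415/(-311719)*(-1/19296) = 201919/(-23/112) - 118415*(-1/311719)*(-1/19296) = 201919*(-112/23) + (118415/311719)*(-1/19296) = -22614928/23 - 118415/6014929824 = -5914226299892879/6014929824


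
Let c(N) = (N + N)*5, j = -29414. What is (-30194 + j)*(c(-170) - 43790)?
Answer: 2711567920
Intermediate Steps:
c(N) = 10*N (c(N) = (2*N)*5 = 10*N)
(-30194 + j)*(c(-170) - 43790) = (-30194 - 29414)*(10*(-170) - 43790) = -59608*(-1700 - 43790) = -59608*(-45490) = 2711567920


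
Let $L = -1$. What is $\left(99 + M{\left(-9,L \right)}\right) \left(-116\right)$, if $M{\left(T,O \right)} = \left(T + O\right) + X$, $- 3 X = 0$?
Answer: $-10324$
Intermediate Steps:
$X = 0$ ($X = \left(- \frac{1}{3}\right) 0 = 0$)
$M{\left(T,O \right)} = O + T$ ($M{\left(T,O \right)} = \left(T + O\right) + 0 = \left(O + T\right) + 0 = O + T$)
$\left(99 + M{\left(-9,L \right)}\right) \left(-116\right) = \left(99 - 10\right) \left(-116\right) = 89 \left(-116\right) = -10324$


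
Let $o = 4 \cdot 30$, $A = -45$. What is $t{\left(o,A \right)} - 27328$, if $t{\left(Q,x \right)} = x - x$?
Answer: $-27328$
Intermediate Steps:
$o = 120$
$t{\left(Q,x \right)} = 0$
$t{\left(o,A \right)} - 27328 = 0 - 27328 = -27328$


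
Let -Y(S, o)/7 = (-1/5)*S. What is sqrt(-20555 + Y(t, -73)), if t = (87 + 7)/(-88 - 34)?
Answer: 2*I*sqrt(478057305)/305 ≈ 143.37*I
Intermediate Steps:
t = -47/61 (t = 94/(-122) = 94*(-1/122) = -47/61 ≈ -0.77049)
Y(S, o) = 7*S/5 (Y(S, o) = -7*(-1/5)*S = -7*(-1*1/5)*S = -(-7)*S/5 = 7*S/5)
sqrt(-20555 + Y(t, -73)) = sqrt(-20555 + (7/5)*(-47/61)) = sqrt(-20555 - 329/305) = sqrt(-6269604/305) = 2*I*sqrt(478057305)/305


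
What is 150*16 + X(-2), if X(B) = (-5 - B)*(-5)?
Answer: 2415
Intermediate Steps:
X(B) = 25 + 5*B
150*16 + X(-2) = 150*16 + (25 + 5*(-2)) = 2400 + (25 - 10) = 2400 + 15 = 2415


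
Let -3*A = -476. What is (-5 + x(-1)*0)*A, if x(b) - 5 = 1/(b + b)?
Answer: -2380/3 ≈ -793.33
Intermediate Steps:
A = 476/3 (A = -⅓*(-476) = 476/3 ≈ 158.67)
x(b) = 5 + 1/(2*b) (x(b) = 5 + 1/(b + b) = 5 + 1/(2*b))
(-5 + x(-1)*0)*A = (-5 + (5 + (½)/(-1))*0)*(476/3) = (-5 + (5 + (½)*(-1))*0)*(476/3) = (-5 + (5 - ½)*0)*(476/3) = (-5 + (9/2)*0)*(476/3) = (-5 + 0)*(476/3) = -5*476/3 = -2380/3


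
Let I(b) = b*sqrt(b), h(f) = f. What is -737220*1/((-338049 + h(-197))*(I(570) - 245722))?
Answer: -22643896605/2545052043828733 - 52526925*sqrt(570)/2545052043828733 ≈ -9.3900e-6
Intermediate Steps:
I(b) = b**(3/2)
-737220*1/((-338049 + h(-197))*(I(570) - 245722)) = -737220*1/((-338049 - 197)*(570**(3/2) - 245722)) = -737220*(-1/(338246*(570*sqrt(570) - 245722))) = -737220*(-1/(338246*(-245722 + 570*sqrt(570)))) = -737220/(83114483612 - 192800220*sqrt(570))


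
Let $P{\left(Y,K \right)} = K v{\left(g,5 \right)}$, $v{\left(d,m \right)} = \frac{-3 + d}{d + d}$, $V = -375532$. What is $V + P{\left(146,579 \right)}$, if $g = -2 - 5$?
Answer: $- \frac{2625829}{7} \approx -3.7512 \cdot 10^{5}$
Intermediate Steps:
$g = -7$
$v{\left(d,m \right)} = \frac{-3 + d}{2 d}$
$P{\left(Y,K \right)} = \frac{5 K}{7}$ ($P{\left(Y,K \right)} = K \frac{-3 - 7}{2 \left(-7\right)} = K \frac{1}{2} \left(- \frac{1}{7}\right) \left(-10\right) = K \frac{5}{7} = \frac{5 K}{7}$)
$V + P{\left(146,579 \right)} = -375532 + \frac{5}{7} \cdot 579 = -375532 + \frac{2895}{7} = - \frac{2625829}{7}$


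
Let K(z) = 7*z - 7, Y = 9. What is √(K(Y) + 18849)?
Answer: √18905 ≈ 137.50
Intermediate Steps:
K(z) = -7 + 7*z
√(K(Y) + 18849) = √((-7 + 7*9) + 18849) = √((-7 + 63) + 18849) = √(56 + 18849) = √18905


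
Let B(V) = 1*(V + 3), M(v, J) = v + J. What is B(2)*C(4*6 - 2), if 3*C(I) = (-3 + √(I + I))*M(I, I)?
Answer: -220 + 440*√11/3 ≈ 266.44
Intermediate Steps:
M(v, J) = J + v
B(V) = 3 + V (B(V) = 1*(3 + V) = 3 + V)
C(I) = 2*I*(-3 + √2*√I)/3 (C(I) = ((-3 + √(I + I))*(I + I))/3 = ((-3 + √(2*I))*(2*I))/3 = ((-3 + √2*√I)*(2*I))/3 = (2*I*(-3 + √2*√I))/3 = 2*I*(-3 + √2*√I)/3)
B(2)*C(4*6 - 2) = (3 + 2)*(2*(4*6 - 2)*(-3 + √2*√(4*6 - 2))/3) = 5*(2*(24 - 2)*(-3 + √2*√(24 - 2))/3) = 5*((⅔)*22*(-3 + √2*√22)) = 5*((⅔)*22*(-3 + 2*√11)) = 5*(-44 + 88*√11/3) = -220 + 440*√11/3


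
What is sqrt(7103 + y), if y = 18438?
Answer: sqrt(25541) ≈ 159.82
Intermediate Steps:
sqrt(7103 + y) = sqrt(7103 + 18438) = sqrt(25541)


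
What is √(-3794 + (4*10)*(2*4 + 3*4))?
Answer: I*√2994 ≈ 54.717*I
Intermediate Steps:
√(-3794 + (4*10)*(2*4 + 3*4)) = √(-3794 + 40*(8 + 12)) = √(-3794 + 40*20) = √(-3794 + 800) = √(-2994) = I*√2994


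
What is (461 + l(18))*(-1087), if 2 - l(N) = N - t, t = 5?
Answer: -489150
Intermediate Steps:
l(N) = 7 - N (l(N) = 2 - (N - 1*5) = 2 - (N - 5) = 2 - (-5 + N) = 2 + (5 - N) = 7 - N)
(461 + l(18))*(-1087) = (461 + (7 - 1*18))*(-1087) = (461 + (7 - 18))*(-1087) = (461 - 11)*(-1087) = 450*(-1087) = -489150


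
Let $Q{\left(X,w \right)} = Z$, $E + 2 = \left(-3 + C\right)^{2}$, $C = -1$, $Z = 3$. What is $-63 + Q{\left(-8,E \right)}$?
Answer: $-60$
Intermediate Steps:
$E = 14$ ($E = -2 + \left(-3 - 1\right)^{2} = -2 + \left(-4\right)^{2} = -2 + 16 = 14$)
$Q{\left(X,w \right)} = 3$
$-63 + Q{\left(-8,E \right)} = -63 + 3 = -60$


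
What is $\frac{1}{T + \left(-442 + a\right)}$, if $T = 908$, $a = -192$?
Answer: $\frac{1}{274} \approx 0.0036496$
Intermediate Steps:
$\frac{1}{T + \left(-442 + a\right)} = \frac{1}{908 - 634} = \frac{1}{274}$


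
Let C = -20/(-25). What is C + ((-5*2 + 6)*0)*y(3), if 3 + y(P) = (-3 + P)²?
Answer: ⅘ ≈ 0.80000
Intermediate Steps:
C = ⅘ (C = -20*(-1/25) = ⅘ ≈ 0.80000)
y(P) = -3 + (-3 + P)²
C + ((-5*2 + 6)*0)*y(3) = ⅘ + ((-5*2 + 6)*0)*(-3 + (-3 + 3)²) = ⅘ + ((-10 + 6)*0)*(-3 + 0²) = ⅘ + (-4*0)*(-3 + 0) = ⅘ + 0*(-3) = ⅘ + 0 = ⅘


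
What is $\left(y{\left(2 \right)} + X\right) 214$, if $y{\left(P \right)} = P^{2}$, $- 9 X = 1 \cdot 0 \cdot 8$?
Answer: $856$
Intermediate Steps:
$X = 0$ ($X = - \frac{1 \cdot 0 \cdot 8}{9} = - \frac{0 \cdot 8}{9} = \left(- \frac{1}{9}\right) 0 = 0$)
$\left(y{\left(2 \right)} + X\right) 214 = \left(2^{2} + 0\right) 214 = \left(4 + 0\right) 214 = 4 \cdot 214 = 856$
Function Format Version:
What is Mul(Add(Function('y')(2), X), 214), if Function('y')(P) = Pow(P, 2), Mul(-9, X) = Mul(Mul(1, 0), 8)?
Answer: 856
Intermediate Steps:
X = 0 (X = Mul(Rational(-1, 9), Mul(Mul(1, 0), 8)) = Mul(Rational(-1, 9), Mul(0, 8)) = Mul(Rational(-1, 9), 0) = 0)
Mul(Add(Function('y')(2), X), 214) = Mul(Add(Pow(2, 2), 0), 214) = Mul(Add(4, 0), 214) = Mul(4, 214) = 856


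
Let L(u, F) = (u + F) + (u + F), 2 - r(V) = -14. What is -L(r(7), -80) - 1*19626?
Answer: -19498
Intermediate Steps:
r(V) = 16 (r(V) = 2 - 1*(-14) = 2 + 14 = 16)
L(u, F) = 2*F + 2*u (L(u, F) = (F + u) + (F + u) = 2*F + 2*u)
-L(r(7), -80) - 1*19626 = -(2*(-80) + 2*16) - 1*19626 = -(-160 + 32) - 19626 = -1*(-128) - 19626 = 128 - 19626 = -19498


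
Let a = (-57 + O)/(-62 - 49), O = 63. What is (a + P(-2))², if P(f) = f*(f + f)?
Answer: 86436/1369 ≈ 63.138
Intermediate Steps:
a = -2/37 (a = (-57 + 63)/(-62 - 49) = 6/(-111) = 6*(-1/111) = -2/37 ≈ -0.054054)
P(f) = 2*f² (P(f) = f*(2*f) = 2*f²)
(a + P(-2))² = (-2/37 + 2*(-2)²)² = (-2/37 + 2*4)² = (-2/37 + 8)² = (294/37)² = 86436/1369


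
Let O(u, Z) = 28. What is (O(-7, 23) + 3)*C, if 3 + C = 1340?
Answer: 41447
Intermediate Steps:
C = 1337 (C = -3 + 1340 = 1337)
(O(-7, 23) + 3)*C = (28 + 3)*1337 = 31*1337 = 41447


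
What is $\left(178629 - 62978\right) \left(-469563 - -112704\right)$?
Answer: $-41271100209$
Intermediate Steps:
$\left(178629 - 62978\right) \left(-469563 - -112704\right) = 115651 \left(-469563 + 112704\right) = 115651 \left(-356859\right) = -41271100209$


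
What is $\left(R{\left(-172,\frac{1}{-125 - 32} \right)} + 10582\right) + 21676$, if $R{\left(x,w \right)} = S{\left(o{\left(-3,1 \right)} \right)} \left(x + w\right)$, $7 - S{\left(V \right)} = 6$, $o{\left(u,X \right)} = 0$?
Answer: $\frac{5037501}{157} \approx 32086.0$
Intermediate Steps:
$S{\left(V \right)} = 1$ ($S{\left(V \right)} = 7 - 6 = 1$)
$R{\left(x,w \right)} = w + x$ ($R{\left(x,w \right)} = 1 \left(x + w\right) = 1 \left(w + x\right) = w + x$)
$\left(R{\left(-172,\frac{1}{-125 - 32} \right)} + 10582\right) + 21676 = \left(\left(\frac{1}{-125 - 32} - 172\right) + 10582\right) + 21676 = \left(\left(\frac{1}{-157} - 172\right) + 10582\right) + 21676 = \left(\left(- \frac{1}{157} - 172\right) + 10582\right) + 21676 = \left(- \frac{27005}{157} + 10582\right) + 21676 = \frac{1634369}{157} + 21676 = \frac{5037501}{157}$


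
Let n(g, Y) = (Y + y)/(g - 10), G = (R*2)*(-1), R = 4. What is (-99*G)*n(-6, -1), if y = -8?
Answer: 891/2 ≈ 445.50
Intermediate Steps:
G = -8 (G = (4*2)*(-1) = 8*(-1) = -8)
n(g, Y) = (-8 + Y)/(-10 + g) (n(g, Y) = (Y - 8)/(g - 10) = (-8 + Y)/(-10 + g))
(-99*G)*n(-6, -1) = (-99*(-8))*((-8 - 1)/(-10 - 6)) = 792*(-9/(-16)) = 792*(-1/16*(-9)) = 792*(9/16) = 891/2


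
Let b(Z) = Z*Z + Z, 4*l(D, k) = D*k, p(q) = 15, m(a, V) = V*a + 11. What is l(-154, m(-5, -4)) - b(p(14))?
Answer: -2867/2 ≈ -1433.5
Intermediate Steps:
m(a, V) = 11 + V*a
l(D, k) = D*k/4 (l(D, k) = (D*k)/4 = D*k/4)
b(Z) = Z + Z**2 (b(Z) = Z**2 + Z = Z + Z**2)
l(-154, m(-5, -4)) - b(p(14)) = (1/4)*(-154)*(11 - 4*(-5)) - 15*(1 + 15) = (1/4)*(-154)*(11 + 20) - 15*16 = (1/4)*(-154)*31 - 1*240 = -2387/2 - 240 = -2867/2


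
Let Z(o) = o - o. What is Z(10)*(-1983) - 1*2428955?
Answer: -2428955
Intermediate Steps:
Z(o) = 0
Z(10)*(-1983) - 1*2428955 = 0*(-1983) - 1*2428955 = 0 - 2428955 = -2428955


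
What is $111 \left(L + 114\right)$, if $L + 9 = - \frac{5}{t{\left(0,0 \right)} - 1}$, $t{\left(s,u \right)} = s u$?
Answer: $12210$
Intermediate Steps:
$L = -4$ ($L = -9 - \frac{5}{0 \cdot 0 - 1} = -9 - \frac{5}{0 - 1} = -9 - \frac{5}{-1} = -9 - -5 = -9 + 5 = -4$)
$111 \left(L + 114\right) = 111 \left(-4 + 114\right) = 111 \cdot 110 = 12210$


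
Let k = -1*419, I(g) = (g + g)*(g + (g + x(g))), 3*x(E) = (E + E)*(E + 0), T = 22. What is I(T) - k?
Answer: 49657/3 ≈ 16552.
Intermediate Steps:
x(E) = 2*E**2/3 (x(E) = ((E + E)*(E + 0))/3 = ((2*E)*E)/3 = (2*E**2)/3 = 2*E**2/3)
I(g) = 2*g*(2*g + 2*g**2/3) (I(g) = (g + g)*(g + (g + 2*g**2/3)) = (2*g)*(2*g + 2*g**2/3) = 2*g*(2*g + 2*g**2/3))
k = -419
I(T) - k = (4/3)*22**2*(3 + 22) - 1*(-419) = (4/3)*484*25 + 419 = 48400/3 + 419 = 49657/3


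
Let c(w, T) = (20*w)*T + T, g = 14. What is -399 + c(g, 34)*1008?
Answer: 9630033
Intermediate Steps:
c(w, T) = T + 20*T*w (c(w, T) = 20*T*w + T = T + 20*T*w)
-399 + c(g, 34)*1008 = -399 + (34*(1 + 20*14))*1008 = -399 + (34*(1 + 280))*1008 = -399 + (34*281)*1008 = -399 + 9554*1008 = -399 + 9630432 = 9630033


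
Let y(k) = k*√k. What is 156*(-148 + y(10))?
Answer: -23088 + 1560*√10 ≈ -18155.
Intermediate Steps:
y(k) = k^(3/2)
156*(-148 + y(10)) = 156*(-148 + 10^(3/2)) = 156*(-148 + 10*√10) = -23088 + 1560*√10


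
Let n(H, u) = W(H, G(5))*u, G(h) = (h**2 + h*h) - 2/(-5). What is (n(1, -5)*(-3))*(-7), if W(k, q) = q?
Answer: -5292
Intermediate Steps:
G(h) = 2/5 + 2*h**2 (G(h) = (h**2 + h**2) - 2*(-1/5) = 2*h**2 + 2/5 = 2/5 + 2*h**2)
n(H, u) = 252*u/5 (n(H, u) = (2/5 + 2*5**2)*u = (2/5 + 2*25)*u = (2/5 + 50)*u = 252*u/5)
(n(1, -5)*(-3))*(-7) = (((252/5)*(-5))*(-3))*(-7) = -252*(-3)*(-7) = 756*(-7) = -5292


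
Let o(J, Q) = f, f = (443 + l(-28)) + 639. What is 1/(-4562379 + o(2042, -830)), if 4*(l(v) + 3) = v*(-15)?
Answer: -1/4561195 ≈ -2.1924e-7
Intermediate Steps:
l(v) = -3 - 15*v/4 (l(v) = -3 + (v*(-15))/4 = -3 + (-15*v)/4 = -3 - 15*v/4)
f = 1184 (f = (443 + (-3 - 15/4*(-28))) + 639 = (443 + (-3 + 105)) + 639 = (443 + 102) + 639 = 545 + 639 = 1184)
o(J, Q) = 1184
1/(-4562379 + o(2042, -830)) = 1/(-4562379 + 1184) = 1/(-4561195) = -1/4561195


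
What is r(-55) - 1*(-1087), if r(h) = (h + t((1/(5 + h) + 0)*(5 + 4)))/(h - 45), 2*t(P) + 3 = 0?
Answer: 217513/200 ≈ 1087.6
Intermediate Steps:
t(P) = -3/2 (t(P) = -3/2 + (½)*0 = -3/2 + 0 = -3/2)
r(h) = (-3/2 + h)/(-45 + h) (r(h) = (h - 3/2)/(h - 45) = (-3/2 + h)/(-45 + h))
r(-55) - 1*(-1087) = (-3/2 - 55)/(-45 - 55) - 1*(-1087) = -113/2/(-100) + 1087 = -1/100*(-113/2) + 1087 = 113/200 + 1087 = 217513/200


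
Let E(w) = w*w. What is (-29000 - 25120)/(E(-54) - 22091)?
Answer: 10824/3835 ≈ 2.8224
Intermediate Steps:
E(w) = w²
(-29000 - 25120)/(E(-54) - 22091) = (-29000 - 25120)/((-54)² - 22091) = -54120/(2916 - 22091) = -54120/(-19175) = -54120*(-1/19175) = 10824/3835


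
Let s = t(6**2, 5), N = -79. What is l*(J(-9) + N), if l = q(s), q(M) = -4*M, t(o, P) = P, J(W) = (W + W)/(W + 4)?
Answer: 1508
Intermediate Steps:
J(W) = 2*W/(4 + W) (J(W) = (2*W)/(4 + W) = 2*W/(4 + W))
s = 5
l = -20 (l = -4*5 = -20)
l*(J(-9) + N) = -20*(2*(-9)/(4 - 9) - 79) = -20*(2*(-9)/(-5) - 79) = -20*(2*(-9)*(-1/5) - 79) = -20*(18/5 - 79) = -20*(-377/5) = 1508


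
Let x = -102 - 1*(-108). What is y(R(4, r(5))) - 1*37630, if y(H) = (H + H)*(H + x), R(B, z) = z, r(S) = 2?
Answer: -37598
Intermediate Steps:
x = 6 (x = -102 + 108 = 6)
y(H) = 2*H*(6 + H) (y(H) = (H + H)*(H + 6) = (2*H)*(6 + H) = 2*H*(6 + H))
y(R(4, r(5))) - 1*37630 = 2*2*(6 + 2) - 1*37630 = 2*2*8 - 37630 = 32 - 37630 = -37598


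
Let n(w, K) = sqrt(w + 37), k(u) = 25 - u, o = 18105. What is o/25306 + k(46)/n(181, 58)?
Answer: 18105/25306 - 21*sqrt(218)/218 ≈ -0.70686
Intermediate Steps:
n(w, K) = sqrt(37 + w)
o/25306 + k(46)/n(181, 58) = 18105/25306 + (25 - 1*46)/(sqrt(37 + 181)) = 18105*(1/25306) + (25 - 46)/(sqrt(218)) = 18105/25306 - 21*sqrt(218)/218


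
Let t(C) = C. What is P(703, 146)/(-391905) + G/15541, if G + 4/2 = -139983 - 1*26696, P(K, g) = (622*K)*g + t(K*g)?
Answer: -1059068646739/6090595605 ≈ -173.89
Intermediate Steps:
P(K, g) = 623*K*g (P(K, g) = (622*K)*g + K*g = 622*K*g + K*g = 623*K*g)
G = -166681 (G = -2 + (-139983 - 1*26696) = -2 + (-139983 - 26696) = -2 - 166679 = -166681)
P(703, 146)/(-391905) + G/15541 = (623*703*146)/(-391905) - 166681/15541 = 63943474*(-1/391905) - 166681*1/15541 = -63943474/391905 - 166681/15541 = -1059068646739/6090595605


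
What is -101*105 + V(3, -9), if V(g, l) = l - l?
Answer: -10605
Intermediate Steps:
V(g, l) = 0
-101*105 + V(3, -9) = -101*105 + 0 = -10605 + 0 = -10605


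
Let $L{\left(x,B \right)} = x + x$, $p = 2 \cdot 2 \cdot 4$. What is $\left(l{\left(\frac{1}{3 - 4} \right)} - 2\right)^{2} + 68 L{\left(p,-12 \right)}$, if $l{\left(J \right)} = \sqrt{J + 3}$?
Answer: $2182 - 4 \sqrt{2} \approx 2176.3$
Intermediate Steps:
$p = 16$ ($p = 4 \cdot 4 = 16$)
$L{\left(x,B \right)} = 2 x$
$l{\left(J \right)} = \sqrt{3 + J}$
$\left(l{\left(\frac{1}{3 - 4} \right)} - 2\right)^{2} + 68 L{\left(p,-12 \right)} = \left(\sqrt{3 + \frac{1}{3 - 4}} - 2\right)^{2} + 68 \cdot 2 \cdot 16 = \left(\sqrt{3 + \frac{1}{-1}} - 2\right)^{2} + 68 \cdot 32 = \left(\sqrt{3 - 1} - 2\right)^{2} + 2176 = \left(\sqrt{2} - 2\right)^{2} + 2176 = \left(-2 + \sqrt{2}\right)^{2} + 2176 = 2176 + \left(-2 + \sqrt{2}\right)^{2}$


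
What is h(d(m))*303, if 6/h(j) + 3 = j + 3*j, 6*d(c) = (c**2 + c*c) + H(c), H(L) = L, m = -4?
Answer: 5454/47 ≈ 116.04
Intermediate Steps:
d(c) = c**2/3 + c/6 (d(c) = ((c**2 + c*c) + c)/6 = ((c**2 + c**2) + c)/6 = (2*c**2 + c)/6 = (c + 2*c**2)/6 = c**2/3 + c/6)
h(j) = 6/(-3 + 4*j) (h(j) = 6/(-3 + (j + 3*j)) = 6/(-3 + 4*j))
h(d(m))*303 = (6/(-3 + 4*((1/6)*(-4)*(1 + 2*(-4)))))*303 = (6/(-3 + 4*((1/6)*(-4)*(1 - 8))))*303 = (6/(-3 + 4*((1/6)*(-4)*(-7))))*303 = (6/(-3 + 4*(14/3)))*303 = (6/(-3 + 56/3))*303 = (6/(47/3))*303 = (6*(3/47))*303 = (18/47)*303 = 5454/47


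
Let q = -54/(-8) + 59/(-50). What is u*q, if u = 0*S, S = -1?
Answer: 0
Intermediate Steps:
u = 0 (u = 0*(-1) = 0)
q = 557/100 (q = -54*(-1/8) + 59*(-1/50) = 27/4 - 59/50 = 557/100 ≈ 5.5700)
u*q = 0*(557/100) = 0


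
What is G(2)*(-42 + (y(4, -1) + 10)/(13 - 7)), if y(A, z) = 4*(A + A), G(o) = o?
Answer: -70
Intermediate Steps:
y(A, z) = 8*A (y(A, z) = 4*(2*A) = 8*A)
G(2)*(-42 + (y(4, -1) + 10)/(13 - 7)) = 2*(-42 + (8*4 + 10)/(13 - 7)) = 2*(-42 + (32 + 10)/6) = 2*(-42 + 42*(⅙)) = 2*(-42 + 7) = 2*(-35) = -70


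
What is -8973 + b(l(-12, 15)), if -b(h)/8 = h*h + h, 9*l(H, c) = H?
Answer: -80789/9 ≈ -8976.6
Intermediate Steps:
l(H, c) = H/9
b(h) = -8*h - 8*h² (b(h) = -8*(h*h + h) = -8*(h² + h) = -8*(h + h²) = -8*h - 8*h²)
-8973 + b(l(-12, 15)) = -8973 - 8*(⅑)*(-12)*(1 + (⅑)*(-12)) = -8973 - 8*(-4/3)*(1 - 4/3) = -8973 - 8*(-4/3)*(-⅓) = -8973 - 32/9 = -80789/9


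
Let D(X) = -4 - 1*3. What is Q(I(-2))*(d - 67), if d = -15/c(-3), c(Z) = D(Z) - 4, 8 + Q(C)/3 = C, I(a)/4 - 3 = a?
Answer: 8664/11 ≈ 787.64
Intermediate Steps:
I(a) = 12 + 4*a
Q(C) = -24 + 3*C
D(X) = -7 (D(X) = -4 - 3 = -7)
c(Z) = -11 (c(Z) = -7 - 4 = -11)
d = 15/11 (d = -15/(-11) = -15*(-1/11) = 15/11 ≈ 1.3636)
Q(I(-2))*(d - 67) = (-24 + 3*(12 + 4*(-2)))*(15/11 - 67) = (-24 + 3*(12 - 8))*(-722/11) = (-24 + 3*4)*(-722/11) = (-24 + 12)*(-722/11) = -12*(-722/11) = 8664/11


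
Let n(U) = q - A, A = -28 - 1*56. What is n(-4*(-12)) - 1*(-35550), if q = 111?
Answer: 35745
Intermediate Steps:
A = -84 (A = -28 - 56 = -84)
n(U) = 195 (n(U) = 111 - 1*(-84) = 111 + 84 = 195)
n(-4*(-12)) - 1*(-35550) = 195 - 1*(-35550) = 195 + 35550 = 35745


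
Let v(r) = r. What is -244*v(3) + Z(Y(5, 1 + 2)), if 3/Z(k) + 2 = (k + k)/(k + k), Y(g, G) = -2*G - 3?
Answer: -735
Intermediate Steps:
Y(g, G) = -3 - 2*G
Z(k) = -3 (Z(k) = 3/(-2 + (k + k)/(k + k)) = 3/(-2 + (2*k)/((2*k))) = 3/(-2 + (2*k)*(1/(2*k))) = 3/(-2 + 1) = 3/(-1) = 3*(-1) = -3)
-244*v(3) + Z(Y(5, 1 + 2)) = -244*3 - 3 = -732 - 3 = -735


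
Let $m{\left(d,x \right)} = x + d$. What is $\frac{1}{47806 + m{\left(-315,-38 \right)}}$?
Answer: $\frac{1}{47453} \approx 2.1073 \cdot 10^{-5}$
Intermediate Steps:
$m{\left(d,x \right)} = d + x$
$\frac{1}{47806 + m{\left(-315,-38 \right)}} = \frac{1}{47806 - 353} = \frac{1}{47453}$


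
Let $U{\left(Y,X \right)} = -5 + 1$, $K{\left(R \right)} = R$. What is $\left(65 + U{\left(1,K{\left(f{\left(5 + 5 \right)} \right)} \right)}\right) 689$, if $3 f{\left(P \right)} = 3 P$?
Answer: $42029$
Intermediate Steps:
$f{\left(P \right)} = P$ ($f{\left(P \right)} = \frac{3 P}{3} = P$)
$U{\left(Y,X \right)} = -4$
$\left(65 + U{\left(1,K{\left(f{\left(5 + 5 \right)} \right)} \right)}\right) 689 = \left(65 - 4\right) 689 = 61 \cdot 689 = 42029$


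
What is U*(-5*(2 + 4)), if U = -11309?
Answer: 339270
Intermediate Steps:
U*(-5*(2 + 4)) = -(-56545)*(2 + 4) = -(-56545)*6 = -11309*(-30) = 339270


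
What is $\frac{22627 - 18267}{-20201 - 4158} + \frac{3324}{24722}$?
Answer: $- \frac{13409302}{301101599} \approx -0.044534$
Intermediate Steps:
$\frac{22627 - 18267}{-20201 - 4158} + \frac{3324}{24722} = \frac{4360}{-24359} + 3324 \cdot \frac{1}{24722} = 4360 \left(- \frac{1}{24359}\right) + \frac{1662}{12361} = - \frac{4360}{24359} + \frac{1662}{12361} = - \frac{13409302}{301101599}$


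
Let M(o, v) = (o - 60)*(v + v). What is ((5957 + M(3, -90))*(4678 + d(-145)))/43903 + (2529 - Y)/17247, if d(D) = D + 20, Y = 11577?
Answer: 424350758301/252398347 ≈ 1681.3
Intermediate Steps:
d(D) = 20 + D
M(o, v) = 2*v*(-60 + o) (M(o, v) = (-60 + o)*(2*v) = 2*v*(-60 + o))
((5957 + M(3, -90))*(4678 + d(-145)))/43903 + (2529 - Y)/17247 = ((5957 + 2*(-90)*(-60 + 3))*(4678 + (20 - 145)))/43903 + (2529 - 1*11577)/17247 = ((5957 + 2*(-90)*(-57))*(4678 - 125))*(1/43903) + (2529 - 11577)*(1/17247) = ((5957 + 10260)*4553)*(1/43903) - 9048*1/17247 = (16217*4553)*(1/43903) - 3016/5749 = 73836001*(1/43903) - 3016/5749 = 73836001/43903 - 3016/5749 = 424350758301/252398347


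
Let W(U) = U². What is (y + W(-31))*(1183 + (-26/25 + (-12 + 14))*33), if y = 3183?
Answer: 125840848/25 ≈ 5.0336e+6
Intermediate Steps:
(y + W(-31))*(1183 + (-26/25 + (-12 + 14))*33) = (3183 + (-31)²)*(1183 + (-26/25 + (-12 + 14))*33) = (3183 + 961)*(1183 + (-26*1/25 + 2)*33) = 4144*(1183 + (-26/25 + 2)*33) = 4144*(1183 + (24/25)*33) = 4144*(1183 + 792/25) = 4144*(30367/25) = 125840848/25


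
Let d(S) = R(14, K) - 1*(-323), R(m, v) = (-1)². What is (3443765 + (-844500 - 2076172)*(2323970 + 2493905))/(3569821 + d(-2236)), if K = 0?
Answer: -2814285833647/714029 ≈ -3.9414e+6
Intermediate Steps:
R(m, v) = 1
d(S) = 324 (d(S) = 1 - 1*(-323) = 1 + 323 = 324)
(3443765 + (-844500 - 2076172)*(2323970 + 2493905))/(3569821 + d(-2236)) = (3443765 + (-844500 - 2076172)*(2323970 + 2493905))/(3569821 + 324) = (3443765 - 2920672*4817875)/3570145 = (3443765 - 14071432612000)*(1/3570145) = -14071429168235*1/3570145 = -2814285833647/714029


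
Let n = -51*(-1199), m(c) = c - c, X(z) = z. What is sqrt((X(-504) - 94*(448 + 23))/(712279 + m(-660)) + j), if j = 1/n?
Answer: I*sqrt(119228632141741638153)/43555148571 ≈ 0.2507*I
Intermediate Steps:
m(c) = 0
n = 61149
j = 1/61149 ≈ 1.6354e-5
sqrt((X(-504) - 94*(448 + 23))/(712279 + m(-660)) + j) = sqrt((-504 - 94*(448 + 23))/(712279 + 0) + 1/61149) = sqrt((-504 - 94*471)/712279 + 1/61149) = sqrt((-504 - 44274)*(1/712279) + 1/61149) = sqrt(-44778*1/712279 + 1/61149) = sqrt(-44778/712279 + 1/61149) = sqrt(-2737417643/43555148571) = I*sqrt(119228632141741638153)/43555148571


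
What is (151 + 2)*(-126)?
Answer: -19278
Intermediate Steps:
(151 + 2)*(-126) = 153*(-126) = -19278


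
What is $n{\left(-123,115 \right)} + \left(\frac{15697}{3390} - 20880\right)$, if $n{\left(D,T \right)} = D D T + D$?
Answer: $\frac{5826856177}{3390} \approx 1.7188 \cdot 10^{6}$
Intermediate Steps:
$n{\left(D,T \right)} = D + T D^{2}$ ($n{\left(D,T \right)} = D^{2} T + D = T D^{2} + D = D + T D^{2}$)
$n{\left(-123,115 \right)} + \left(\frac{15697}{3390} - 20880\right) = - 123 \left(1 - 14145\right) + \left(\frac{15697}{3390} - 20880\right) = - 123 \left(1 - 14145\right) + \left(15697 \cdot \frac{1}{3390} - 20880\right) = \left(-123\right) \left(-14144\right) + \left(\frac{15697}{3390} - 20880\right) = 1739712 - \frac{70767503}{3390} = \frac{5826856177}{3390}$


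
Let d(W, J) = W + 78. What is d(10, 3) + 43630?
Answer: 43718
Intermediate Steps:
d(W, J) = 78 + W
d(10, 3) + 43630 = (78 + 10) + 43630 = 88 + 43630 = 43718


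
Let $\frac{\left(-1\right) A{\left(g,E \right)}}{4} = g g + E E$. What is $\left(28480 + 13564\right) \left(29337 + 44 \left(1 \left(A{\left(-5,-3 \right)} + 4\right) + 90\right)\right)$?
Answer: $1155747516$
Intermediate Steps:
$A{\left(g,E \right)} = - 4 E^{2} - 4 g^{2}$ ($A{\left(g,E \right)} = - 4 \left(g g + E E\right) = - 4 \left(g^{2} + E^{2}\right) = - 4 \left(E^{2} + g^{2}\right) = - 4 E^{2} - 4 g^{2}$)
$\left(28480 + 13564\right) \left(29337 + 44 \left(1 \left(A{\left(-5,-3 \right)} + 4\right) + 90\right)\right) = \left(28480 + 13564\right) \left(29337 + 44 \left(1 \left(\left(- 4 \left(-3\right)^{2} - 4 \left(-5\right)^{2}\right) + 4\right) + 90\right)\right) = 42044 \left(29337 + 44 \left(1 \left(\left(\left(-4\right) 9 - 100\right) + 4\right) + 90\right)\right) = 42044 \left(29337 + 44 \left(1 \left(\left(-36 - 100\right) + 4\right) + 90\right)\right) = 42044 \left(29337 + 44 \left(1 \left(-136 + 4\right) + 90\right)\right) = 42044 \left(29337 + 44 \left(1 \left(-132\right) + 90\right)\right) = 42044 \left(29337 + 44 \left(-132 + 90\right)\right) = 42044 \left(29337 + 44 \left(-42\right)\right) = 42044 \left(29337 - 1848\right) = 42044 \cdot 27489 = 1155747516$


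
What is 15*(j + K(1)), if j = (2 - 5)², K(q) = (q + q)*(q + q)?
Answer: 195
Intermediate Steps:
K(q) = 4*q² (K(q) = (2*q)*(2*q) = 4*q²)
j = 9 (j = (-3)² = 9)
15*(j + K(1)) = 15*(9 + 4*1²) = 15*(9 + 4*1) = 15*(9 + 4) = 15*13 = 195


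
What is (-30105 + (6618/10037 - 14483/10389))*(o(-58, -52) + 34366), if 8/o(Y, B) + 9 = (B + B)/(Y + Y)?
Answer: -8450648111646185684/8168160785 ≈ -1.0346e+9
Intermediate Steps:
o(Y, B) = 8/(-9 + B/Y) (o(Y, B) = 8/(-9 + (B + B)/(Y + Y)) = 8/(-9 + (2*B)/((2*Y))) = 8/(-9 + (2*B)*(1/(2*Y))) = 8/(-9 + B/Y))
(-30105 + (6618/10037 - 14483/10389))*(o(-58, -52) + 34366) = (-30105 + (6618/10037 - 14483/10389))*(8*(-58)/(-52 - 9*(-58)) + 34366) = (-30105 + (6618*(1/10037) - 14483*1/10389))*(8*(-58)/(-52 + 522) + 34366) = (-30105 + (6618/10037 - 14483/10389))*(8*(-58)/470 + 34366) = (-30105 - 76611469/104274393)*(8*(-58)*(1/470) + 34366) = -3139257212734*(-232/235 + 34366)/104274393 = -3139257212734/104274393*8075778/235 = -8450648111646185684/8168160785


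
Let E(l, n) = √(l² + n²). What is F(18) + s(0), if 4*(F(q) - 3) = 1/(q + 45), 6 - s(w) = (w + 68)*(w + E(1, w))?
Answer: -14867/252 ≈ -58.996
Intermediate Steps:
s(w) = 6 - (68 + w)*(w + √(1 + w²)) (s(w) = 6 - (w + 68)*(w + √(1² + w²)) = 6 - (68 + w)*(w + √(1 + w²)))
F(q) = 3 + 1/(4*(45 + q)) (F(q) = 3 + 1/(4*(q + 45)) = 3 + 1/(4*(45 + q)))
F(18) + s(0) = (541 + 12*18)/(4*(45 + 18)) + (6 - 1*0² - 68*0 - 68*√(1 + 0²) - 1*0*√(1 + 0²)) = (¼)*(541 + 216)/63 + (6 - 1*0 + 0 - 68*√(1 + 0) - 1*0*√(1 + 0)) = (¼)*(1/63)*757 + (6 + 0 + 0 - 68*√1 - 1*0*√1) = 757/252 + (6 + 0 + 0 - 68*1 - 1*0*1) = 757/252 + (6 + 0 + 0 - 68 + 0) = 757/252 - 62 = -14867/252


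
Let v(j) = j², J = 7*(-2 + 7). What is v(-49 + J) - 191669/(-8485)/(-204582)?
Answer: 340231949251/1735878270 ≈ 196.00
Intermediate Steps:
J = 35 (J = 7*5 = 35)
v(-49 + J) - 191669/(-8485)/(-204582) = (-49 + 35)² - 191669/(-8485)/(-204582) = (-14)² - 191669*(-1/8485)*(-1)/204582 = 196 - (-191669)*(-1)/(8485*204582) = 196 - 1*191669/1735878270 = 196 - 191669/1735878270 = 340231949251/1735878270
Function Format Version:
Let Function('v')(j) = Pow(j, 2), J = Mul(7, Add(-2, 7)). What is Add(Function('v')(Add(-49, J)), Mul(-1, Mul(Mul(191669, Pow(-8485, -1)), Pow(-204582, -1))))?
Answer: Rational(340231949251, 1735878270) ≈ 196.00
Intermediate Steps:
J = 35 (J = Mul(7, 5) = 35)
Add(Function('v')(Add(-49, J)), Mul(-1, Mul(Mul(191669, Pow(-8485, -1)), Pow(-204582, -1)))) = Add(Pow(Add(-49, 35), 2), Mul(-1, Mul(Mul(191669, Pow(-8485, -1)), Pow(-204582, -1)))) = Add(Pow(-14, 2), Mul(-1, Mul(Mul(191669, Rational(-1, 8485)), Rational(-1, 204582)))) = Add(196, Mul(-1, Mul(Rational(-191669, 8485), Rational(-1, 204582)))) = Add(196, Mul(-1, Rational(191669, 1735878270))) = Add(196, Rational(-191669, 1735878270)) = Rational(340231949251, 1735878270)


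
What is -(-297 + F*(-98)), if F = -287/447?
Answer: 104633/447 ≈ 234.08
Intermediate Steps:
F = -287/447 (F = -287*1/447 = -287/447 ≈ -0.64206)
-(-297 + F*(-98)) = -(-297 - 287/447*(-98)) = -(-297 + 28126/447) = -1*(-104633/447) = 104633/447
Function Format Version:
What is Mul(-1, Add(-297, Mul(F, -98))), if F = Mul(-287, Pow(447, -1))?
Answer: Rational(104633, 447) ≈ 234.08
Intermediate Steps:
F = Rational(-287, 447) (F = Mul(-287, Rational(1, 447)) = Rational(-287, 447) ≈ -0.64206)
Mul(-1, Add(-297, Mul(F, -98))) = Mul(-1, Add(-297, Mul(Rational(-287, 447), -98))) = Mul(-1, Add(-297, Rational(28126, 447))) = Mul(-1, Rational(-104633, 447)) = Rational(104633, 447)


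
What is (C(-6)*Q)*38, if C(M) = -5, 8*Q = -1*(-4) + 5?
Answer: -855/4 ≈ -213.75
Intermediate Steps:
Q = 9/8 (Q = (-1*(-4) + 5)/8 = (4 + 5)/8 = (1/8)*9 = 9/8 ≈ 1.1250)
(C(-6)*Q)*38 = -5*9/8*38 = -45/8*38 = -855/4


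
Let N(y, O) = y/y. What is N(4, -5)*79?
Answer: 79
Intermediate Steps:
N(y, O) = 1
N(4, -5)*79 = 1*79 = 79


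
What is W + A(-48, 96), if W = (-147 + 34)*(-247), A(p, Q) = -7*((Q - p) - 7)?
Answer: 26952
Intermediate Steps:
A(p, Q) = 49 - 7*Q + 7*p (A(p, Q) = -7*(-7 + Q - p) = 49 - 7*Q + 7*p)
W = 27911 (W = -113*(-247) = 27911)
W + A(-48, 96) = 27911 + (49 - 7*96 + 7*(-48)) = 27911 + (49 - 672 - 336) = 27911 - 959 = 26952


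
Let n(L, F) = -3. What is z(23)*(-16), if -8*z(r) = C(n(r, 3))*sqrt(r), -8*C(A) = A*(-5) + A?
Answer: -3*sqrt(23) ≈ -14.387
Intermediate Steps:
C(A) = A/2 (C(A) = -(A*(-5) + A)/8 = -(-5*A + A)/8 = -(-1)*A/2 = A/2)
z(r) = 3*sqrt(r)/16 (z(r) = -(1/2)*(-3)*sqrt(r)/8 = -(-3)*sqrt(r)/16 = 3*sqrt(r)/16)
z(23)*(-16) = (3*sqrt(23)/16)*(-16) = -3*sqrt(23)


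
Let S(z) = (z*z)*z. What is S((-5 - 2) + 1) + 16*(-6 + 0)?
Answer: -312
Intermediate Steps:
S(z) = z**3 (S(z) = z**2*z = z**3)
S((-5 - 2) + 1) + 16*(-6 + 0) = ((-5 - 2) + 1)**3 + 16*(-6 + 0) = (-7 + 1)**3 + 16*(-6) = (-6)**3 - 96 = -216 - 96 = -312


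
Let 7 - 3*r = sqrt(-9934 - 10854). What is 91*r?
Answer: 637/3 - 182*I*sqrt(5197)/3 ≈ 212.33 - 4373.5*I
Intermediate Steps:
r = 7/3 - 2*I*sqrt(5197)/3 (r = 7/3 - sqrt(-9934 - 10854)/3 = 7/3 - 2*I*sqrt(5197)/3 ≈ 2.3333 - 48.06*I)
91*r = 91*(7/3 - 2*I*sqrt(5197)/3) = 637/3 - 182*I*sqrt(5197)/3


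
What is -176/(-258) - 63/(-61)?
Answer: 13495/7869 ≈ 1.7150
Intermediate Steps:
-176/(-258) - 63/(-61) = -176*(-1/258) - 63*(-1/61) = 88/129 + 63/61 = 13495/7869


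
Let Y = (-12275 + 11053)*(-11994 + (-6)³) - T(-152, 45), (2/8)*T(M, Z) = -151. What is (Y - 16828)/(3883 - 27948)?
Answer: -14904396/24065 ≈ -619.34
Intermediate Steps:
T(M, Z) = -604 (T(M, Z) = 4*(-151) = -604)
Y = 14921224 (Y = (-12275 + 11053)*(-11994 + (-6)³) - 1*(-604) = -1222*(-11994 - 216) + 604 = -1222*(-12210) + 604 = 14920620 + 604 = 14921224)
(Y - 16828)/(3883 - 27948) = (14921224 - 16828)/(3883 - 27948) = 14904396/(-24065) = 14904396*(-1/24065) = -14904396/24065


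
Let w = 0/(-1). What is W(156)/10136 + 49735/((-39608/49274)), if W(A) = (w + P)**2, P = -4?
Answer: -1552481914457/25091668 ≈ -61872.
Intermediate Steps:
w = 0 (w = 0*(-1) = 0)
W(A) = 16 (W(A) = (0 - 4)**2 = (-4)**2 = 16)
W(156)/10136 + 49735/((-39608/49274)) = 16/10136 + 49735/((-39608/49274)) = 16*(1/10136) + 49735/((-39608*1/49274)) = 2/1267 + 49735/(-19804/24637) = 2/1267 + 49735*(-24637/19804) = 2/1267 - 1225321195/19804 = -1552481914457/25091668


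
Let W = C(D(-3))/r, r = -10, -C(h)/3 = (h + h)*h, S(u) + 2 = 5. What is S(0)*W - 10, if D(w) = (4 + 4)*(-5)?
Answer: 2870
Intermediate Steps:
S(u) = 3 (S(u) = -2 + 5 = 3)
D(w) = -40 (D(w) = 8*(-5) = -40)
C(h) = -6*h² (C(h) = -3*(h + h)*h = -3*2*h*h = -6*h²)
W = 960 (W = -6*(-40)²/(-10) = -6*1600*(-⅒) = -9600*(-⅒) = 960)
S(0)*W - 10 = 3*960 - 10 = 2880 - 10 = 2870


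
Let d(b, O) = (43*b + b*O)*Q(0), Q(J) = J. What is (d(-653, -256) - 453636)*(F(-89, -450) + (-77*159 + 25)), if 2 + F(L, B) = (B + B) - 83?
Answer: 5989356108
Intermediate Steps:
F(L, B) = -85 + 2*B (F(L, B) = -2 + ((B + B) - 83) = -2 + (2*B - 83) = -2 + (-83 + 2*B) = -85 + 2*B)
d(b, O) = 0 (d(b, O) = (43*b + b*O)*0 = (43*b + O*b)*0 = 0)
(d(-653, -256) - 453636)*(F(-89, -450) + (-77*159 + 25)) = (0 - 453636)*((-85 + 2*(-450)) + (-77*159 + 25)) = -453636*((-85 - 900) + (-12243 + 25)) = -453636*(-985 - 12218) = -453636*(-13203) = 5989356108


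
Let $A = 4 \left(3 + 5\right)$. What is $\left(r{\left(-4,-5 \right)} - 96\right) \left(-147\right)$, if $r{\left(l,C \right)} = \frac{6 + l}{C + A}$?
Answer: $\frac{126910}{9} \approx 14101.0$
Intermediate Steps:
$A = 32$ ($A = 4 \cdot 8 = 32$)
$r{\left(l,C \right)} = \frac{6 + l}{32 + C}$ ($r{\left(l,C \right)} = \frac{6 + l}{C + 32} = \frac{6 + l}{32 + C}$)
$\left(r{\left(-4,-5 \right)} - 96\right) \left(-147\right) = \left(\frac{6 - 4}{32 - 5} - 96\right) \left(-147\right) = \left(\frac{1}{27} \cdot 2 - 96\right) \left(-147\right) = \left(\frac{2}{27} - 96\right) \left(-147\right) = \left(- \frac{2590}{27}\right) \left(-147\right) = \frac{126910}{9}$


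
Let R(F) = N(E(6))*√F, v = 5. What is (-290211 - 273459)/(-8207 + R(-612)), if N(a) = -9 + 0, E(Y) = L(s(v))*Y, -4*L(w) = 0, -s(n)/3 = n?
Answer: 4626039690/67404421 - 30438180*I*√17/67404421 ≈ 68.631 - 1.8619*I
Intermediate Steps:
s(n) = -3*n
L(w) = 0 (L(w) = -¼*0 = 0)
E(Y) = 0 (E(Y) = 0*Y = 0)
N(a) = -9
R(F) = -9*√F
(-290211 - 273459)/(-8207 + R(-612)) = (-290211 - 273459)/(-8207 - 54*I*√17) = -563670/(-8207 - 54*I*√17)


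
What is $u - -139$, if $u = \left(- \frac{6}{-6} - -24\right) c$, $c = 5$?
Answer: $264$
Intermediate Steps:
$u = 125$ ($u = \left(- \frac{6}{-6} - -24\right) 5 = \left(\left(-6\right) \left(- \frac{1}{6}\right) + 24\right) 5 = \left(1 + 24\right) 5 = 25 \cdot 5 = 125$)
$u - -139 = 125 - -139 = 125 + 139 = 264$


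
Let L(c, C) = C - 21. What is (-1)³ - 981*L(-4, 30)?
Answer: -8830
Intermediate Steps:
L(c, C) = -21 + C
(-1)³ - 981*L(-4, 30) = (-1)³ - 981*(-21 + 30) = -1 - 981*9 = -1 - 8829 = -8830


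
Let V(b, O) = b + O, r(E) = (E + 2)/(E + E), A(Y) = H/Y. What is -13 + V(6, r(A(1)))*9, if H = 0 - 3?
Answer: 85/2 ≈ 42.500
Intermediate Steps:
H = -3
A(Y) = -3/Y
r(E) = (2 + E)/(2*E) (r(E) = (2 + E)/((2*E)) = (2 + E)*(1/(2*E)) = (2 + E)/(2*E))
V(b, O) = O + b
-13 + V(6, r(A(1)))*9 = -13 + ((2 - 3/1)/(2*((-3/1))) + 6)*9 = -13 + ((2 - 3*1)/(2*((-3*1))) + 6)*9 = -13 + ((1/2)*(2 - 3)/(-3) + 6)*9 = -13 + ((1/2)*(-1/3)*(-1) + 6)*9 = -13 + (1/6 + 6)*9 = -13 + (37/6)*9 = -13 + 111/2 = 85/2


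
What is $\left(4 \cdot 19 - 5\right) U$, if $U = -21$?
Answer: $-1491$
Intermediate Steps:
$\left(4 \cdot 19 - 5\right) U = \left(4 \cdot 19 - 5\right) \left(-21\right) = \left(76 - 5\right) \left(-21\right) = 71 \left(-21\right) = -1491$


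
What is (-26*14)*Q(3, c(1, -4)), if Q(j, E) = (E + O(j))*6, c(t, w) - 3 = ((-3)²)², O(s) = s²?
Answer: -203112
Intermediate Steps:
c(t, w) = 84 (c(t, w) = 3 + ((-3)²)² = 3 + 9² = 3 + 81 = 84)
Q(j, E) = 6*E + 6*j² (Q(j, E) = (E + j²)*6 = 6*E + 6*j²)
(-26*14)*Q(3, c(1, -4)) = (-26*14)*(6*84 + 6*3²) = -364*(504 + 6*9) = -364*(504 + 54) = -364*558 = -203112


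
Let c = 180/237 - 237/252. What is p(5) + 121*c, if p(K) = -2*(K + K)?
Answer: -278041/6636 ≈ -41.899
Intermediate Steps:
p(K) = -4*K
c = -1201/6636 (c = 180*(1/237) - 237*1/252 = 60/79 - 79/84 = -1201/6636 ≈ -0.18098)
p(5) + 121*c = -4*5 + 121*(-1201/6636) = -20 - 145321/6636 = -278041/6636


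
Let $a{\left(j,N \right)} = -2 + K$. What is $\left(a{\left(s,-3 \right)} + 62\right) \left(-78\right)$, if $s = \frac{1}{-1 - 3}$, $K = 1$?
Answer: $-4758$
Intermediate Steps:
$s = - \frac{1}{4}$ ($s = \frac{1}{-4} = - \frac{1}{4} \approx -0.25$)
$a{\left(j,N \right)} = -1$ ($a{\left(j,N \right)} = -2 + 1 = -1$)
$\left(a{\left(s,-3 \right)} + 62\right) \left(-78\right) = \left(-1 + 62\right) \left(-78\right) = 61 \left(-78\right) = -4758$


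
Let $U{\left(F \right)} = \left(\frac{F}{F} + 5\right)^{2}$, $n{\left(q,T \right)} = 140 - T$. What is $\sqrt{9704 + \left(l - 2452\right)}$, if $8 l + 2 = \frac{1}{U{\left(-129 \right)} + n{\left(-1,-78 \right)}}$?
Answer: $\frac{\sqrt{1871415739}}{508} \approx 85.157$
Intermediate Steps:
$U{\left(F \right)} = 36$ ($U{\left(F \right)} = \left(1 + 5\right)^{2} = 6^{2} = 36$)
$l = - \frac{507}{2032}$ ($l = - \frac{1}{4} + \frac{1}{8 \left(36 + \left(140 - -78\right)\right)} = - \frac{1}{4} + \frac{1}{8 \left(36 + \left(140 + 78\right)\right)} = - \frac{1}{4} + \frac{1}{8 \left(36 + 218\right)} = - \frac{1}{4} + \frac{1}{8 \cdot 254} = - \frac{1}{4} + \frac{1}{8} \cdot \frac{1}{254} = - \frac{1}{4} + \frac{1}{2032} = - \frac{507}{2032} \approx -0.24951$)
$\sqrt{9704 + \left(l - 2452\right)} = \sqrt{9704 - \frac{4982971}{2032}} = \sqrt{\frac{14735557}{2032}} = \frac{\sqrt{1871415739}}{508}$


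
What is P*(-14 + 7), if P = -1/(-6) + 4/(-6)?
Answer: 7/2 ≈ 3.5000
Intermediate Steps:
P = -½ (P = -1*(-⅙) + 4*(-⅙) = ⅙ - ⅔ = -½ ≈ -0.50000)
P*(-14 + 7) = -(-14 + 7)/2 = -½*(-7) = 7/2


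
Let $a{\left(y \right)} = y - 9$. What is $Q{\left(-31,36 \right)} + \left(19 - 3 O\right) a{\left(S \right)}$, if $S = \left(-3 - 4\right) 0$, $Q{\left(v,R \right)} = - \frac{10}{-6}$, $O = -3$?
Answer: $- \frac{751}{3} \approx -250.33$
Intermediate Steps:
$Q{\left(v,R \right)} = \frac{5}{3}$ ($Q{\left(v,R \right)} = \left(-10\right) \left(- \frac{1}{6}\right) = \frac{5}{3}$)
$S = 0$ ($S = \left(-7\right) 0 = 0$)
$a{\left(y \right)} = -9 + y$ ($a{\left(y \right)} = y - 9 = -9 + y$)
$Q{\left(-31,36 \right)} + \left(19 - 3 O\right) a{\left(S \right)} = \frac{5}{3} + \left(19 - -9\right) \left(-9 + 0\right) = \frac{5}{3} + \left(19 + 9\right) \left(-9\right) = \frac{5}{3} + 28 \left(-9\right) = \frac{5}{3} - 252 = - \frac{751}{3}$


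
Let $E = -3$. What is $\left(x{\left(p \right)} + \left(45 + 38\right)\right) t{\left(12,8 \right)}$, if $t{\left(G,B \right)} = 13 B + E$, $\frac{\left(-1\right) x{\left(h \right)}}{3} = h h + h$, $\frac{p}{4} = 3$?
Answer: $-38885$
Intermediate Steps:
$p = 12$ ($p = 4 \cdot 3 = 12$)
$x{\left(h \right)} = - 3 h - 3 h^{2}$ ($x{\left(h \right)} = - 3 \left(h h + h\right) = - 3 \left(h^{2} + h\right) = - 3 \left(h + h^{2}\right) = - 3 h - 3 h^{2}$)
$t{\left(G,B \right)} = -3 + 13 B$ ($t{\left(G,B \right)} = 13 B - 3 = -3 + 13 B$)
$\left(x{\left(p \right)} + \left(45 + 38\right)\right) t{\left(12,8 \right)} = \left(\left(-3\right) 12 \left(1 + 12\right) + \left(45 + 38\right)\right) \left(-3 + 13 \cdot 8\right) = \left(\left(-3\right) 12 \cdot 13 + 83\right) \left(-3 + 104\right) = \left(-468 + 83\right) 101 = \left(-385\right) 101 = -38885$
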